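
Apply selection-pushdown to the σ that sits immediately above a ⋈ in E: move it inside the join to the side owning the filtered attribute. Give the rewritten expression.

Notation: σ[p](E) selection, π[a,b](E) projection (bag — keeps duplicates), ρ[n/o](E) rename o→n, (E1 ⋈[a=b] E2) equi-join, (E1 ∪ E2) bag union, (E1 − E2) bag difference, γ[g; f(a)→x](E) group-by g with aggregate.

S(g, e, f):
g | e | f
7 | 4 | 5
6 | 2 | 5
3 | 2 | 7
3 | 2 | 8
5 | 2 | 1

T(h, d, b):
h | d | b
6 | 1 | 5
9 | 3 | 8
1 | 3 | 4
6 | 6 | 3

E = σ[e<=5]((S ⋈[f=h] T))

σ filters on e, owned by the left side.
E' = (σ[e<=5](S) ⋈[f=h] T)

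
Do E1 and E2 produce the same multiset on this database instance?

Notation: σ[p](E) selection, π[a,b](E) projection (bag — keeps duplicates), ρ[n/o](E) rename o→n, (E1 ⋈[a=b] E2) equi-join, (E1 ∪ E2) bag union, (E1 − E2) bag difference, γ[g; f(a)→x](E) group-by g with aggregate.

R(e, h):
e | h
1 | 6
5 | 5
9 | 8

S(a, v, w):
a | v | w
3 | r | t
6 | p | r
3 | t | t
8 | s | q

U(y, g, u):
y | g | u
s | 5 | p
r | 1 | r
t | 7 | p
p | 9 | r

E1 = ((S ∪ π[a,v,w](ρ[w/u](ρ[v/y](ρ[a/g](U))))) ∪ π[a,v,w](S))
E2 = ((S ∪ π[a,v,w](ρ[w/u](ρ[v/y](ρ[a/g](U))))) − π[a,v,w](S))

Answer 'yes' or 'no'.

E1 subexpression sizes:
  S → 4
  U → 4
  ρ[a/g](U) → 4
  ρ[v/y](ρ[a/g](U)) → 4
  ρ[w/u](ρ[v/y](ρ[a/g](U))) → 4
  π[a,v,w](ρ[w/u](ρ[v/y](ρ[a/g](U)))) → 4
  (S ∪ π[a,v,w](ρ[w/u](ρ[v/y](ρ[a/g](U))))) → 8
  S → 4
  π[a,v,w](S) → 4
  ((S ∪ π[a,v,w](ρ[w/u](ρ[v/y](ρ[a/g](U))))) ∪ π[a,v,w](S)) → 12
E2 subexpression sizes:
  S → 4
  U → 4
  ρ[a/g](U) → 4
  ρ[v/y](ρ[a/g](U)) → 4
  ρ[w/u](ρ[v/y](ρ[a/g](U))) → 4
  π[a,v,w](ρ[w/u](ρ[v/y](ρ[a/g](U)))) → 4
  (S ∪ π[a,v,w](ρ[w/u](ρ[v/y](ρ[a/g](U))))) → 8
  S → 4
  π[a,v,w](S) → 4
  ((S ∪ π[a,v,w](ρ[w/u](ρ[v/y](ρ[a/g](U))))) − π[a,v,w](S)) → 4

E1 result:
a | v | w
1 | r | r
3 | r | t
3 | r | t
3 | t | t
3 | t | t
5 | s | p
6 | p | r
6 | p | r
7 | t | p
8 | s | q
8 | s | q
9 | p | r
E2 result:
a | v | w
1 | r | r
5 | s | p
7 | t | p
9 | p | r
Witness: (3, 't', 't') appears 2× in E1 but 0× in E2.

no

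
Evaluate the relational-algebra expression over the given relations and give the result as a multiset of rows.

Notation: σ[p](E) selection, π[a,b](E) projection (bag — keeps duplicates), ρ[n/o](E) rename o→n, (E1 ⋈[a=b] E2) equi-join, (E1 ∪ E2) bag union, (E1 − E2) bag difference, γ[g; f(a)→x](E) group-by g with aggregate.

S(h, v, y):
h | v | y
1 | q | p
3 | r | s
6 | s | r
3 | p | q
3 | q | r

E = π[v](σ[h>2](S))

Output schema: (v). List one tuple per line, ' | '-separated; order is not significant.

Per-node cardinality:
  S → 5
  σ[h>2](S) → 4
  π[v](σ[h>2](S)) → 4

== RESULT ==
v
p
q
r
s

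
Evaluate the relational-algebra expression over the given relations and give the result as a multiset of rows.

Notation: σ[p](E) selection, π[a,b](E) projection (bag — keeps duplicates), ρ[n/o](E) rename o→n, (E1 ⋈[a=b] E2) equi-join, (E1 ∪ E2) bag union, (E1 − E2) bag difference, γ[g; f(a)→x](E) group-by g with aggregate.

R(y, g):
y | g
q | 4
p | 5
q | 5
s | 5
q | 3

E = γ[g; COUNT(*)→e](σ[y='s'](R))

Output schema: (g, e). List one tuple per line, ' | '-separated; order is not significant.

Row counts bottom-up:
  R → 5
  σ[y='s'](R) → 1
  γ[g; COUNT(*)→e](σ[y='s'](R)) → 1

== RESULT ==
g | e
5 | 1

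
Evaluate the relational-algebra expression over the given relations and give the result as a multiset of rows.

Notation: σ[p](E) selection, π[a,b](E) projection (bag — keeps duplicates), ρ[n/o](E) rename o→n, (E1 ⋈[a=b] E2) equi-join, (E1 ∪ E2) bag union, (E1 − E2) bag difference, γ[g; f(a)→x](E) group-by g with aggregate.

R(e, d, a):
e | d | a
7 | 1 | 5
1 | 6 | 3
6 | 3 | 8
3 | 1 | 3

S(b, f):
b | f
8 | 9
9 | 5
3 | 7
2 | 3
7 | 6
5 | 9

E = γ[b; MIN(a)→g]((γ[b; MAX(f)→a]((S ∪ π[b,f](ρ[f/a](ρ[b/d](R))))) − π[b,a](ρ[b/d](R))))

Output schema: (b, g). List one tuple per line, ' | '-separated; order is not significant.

Subexpression sizes:
  S → 6
  R → 4
  ρ[b/d](R) → 4
  ρ[f/a](ρ[b/d](R)) → 4
  π[b,f](ρ[f/a](ρ[b/d](R))) → 4
  (S ∪ π[b,f](ρ[f/a](ρ[b/d](R)))) → 10
  γ[b; MAX(f)→a]((S ∪ π[b,f](ρ[f/a](ρ[b/d](R))))) → 8
  R → 4
  ρ[b/d](R) → 4
  π[b,a](ρ[b/d](R)) → 4
  (γ[b; MAX(f)→a]((S ∪ π[b,f](ρ[f/a](ρ[b/d](R))))) − π[b,a](ρ[b/d](R))) → 5
  γ[b; MIN(a)→g]((γ[b; MAX(f)→a]((S ∪ π[b,f](ρ[f/a](ρ[b/d](R))))) − π[b,a](ρ[b/d](R)))) → 5

== RESULT ==
b | g
2 | 3
5 | 9
7 | 6
8 | 9
9 | 5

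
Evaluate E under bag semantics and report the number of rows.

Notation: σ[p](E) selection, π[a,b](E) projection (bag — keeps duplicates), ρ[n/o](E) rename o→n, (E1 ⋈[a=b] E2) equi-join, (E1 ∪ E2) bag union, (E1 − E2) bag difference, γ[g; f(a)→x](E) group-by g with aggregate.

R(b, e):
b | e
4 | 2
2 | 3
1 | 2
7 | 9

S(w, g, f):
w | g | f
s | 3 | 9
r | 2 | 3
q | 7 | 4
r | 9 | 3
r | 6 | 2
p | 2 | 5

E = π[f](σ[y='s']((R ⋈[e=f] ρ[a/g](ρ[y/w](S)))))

Stepwise |·|:
  R → 4
  S → 6
  ρ[y/w](S) → 6
  ρ[a/g](ρ[y/w](S)) → 6
  (R ⋈[e=f] ρ[a/g](ρ[y/w](S))) → 5
  σ[y='s']((R ⋈[e=f] ρ[a/g](ρ[y/w](S)))) → 1
  π[f](σ[y='s']((R ⋈[e=f] ρ[a/g](ρ[y/w](S))))) → 1

|E| = 1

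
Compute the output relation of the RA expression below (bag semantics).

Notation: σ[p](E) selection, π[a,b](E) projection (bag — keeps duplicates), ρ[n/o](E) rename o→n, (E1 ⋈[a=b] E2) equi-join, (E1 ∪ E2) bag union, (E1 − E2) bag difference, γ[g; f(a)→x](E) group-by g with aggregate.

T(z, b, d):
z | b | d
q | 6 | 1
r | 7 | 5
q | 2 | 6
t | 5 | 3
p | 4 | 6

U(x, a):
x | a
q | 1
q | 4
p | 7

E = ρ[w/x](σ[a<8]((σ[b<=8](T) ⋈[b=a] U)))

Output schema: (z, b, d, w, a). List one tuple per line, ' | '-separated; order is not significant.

Subexpression sizes:
  T → 5
  σ[b<=8](T) → 5
  U → 3
  (σ[b<=8](T) ⋈[b=a] U) → 2
  σ[a<8]((σ[b<=8](T) ⋈[b=a] U)) → 2
  ρ[w/x](σ[a<8]((σ[b<=8](T) ⋈[b=a] U))) → 2

== RESULT ==
z | b | d | w | a
p | 4 | 6 | q | 4
r | 7 | 5 | p | 7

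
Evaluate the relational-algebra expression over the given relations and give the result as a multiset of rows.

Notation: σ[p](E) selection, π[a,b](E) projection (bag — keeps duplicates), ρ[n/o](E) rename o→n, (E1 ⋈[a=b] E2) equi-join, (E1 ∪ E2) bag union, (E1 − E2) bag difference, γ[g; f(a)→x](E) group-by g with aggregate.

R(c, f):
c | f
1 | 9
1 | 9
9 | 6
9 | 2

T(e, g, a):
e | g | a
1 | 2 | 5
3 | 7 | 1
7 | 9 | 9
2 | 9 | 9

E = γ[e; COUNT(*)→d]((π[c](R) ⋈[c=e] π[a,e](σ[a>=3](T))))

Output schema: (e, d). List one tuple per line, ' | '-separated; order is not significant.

Per-node cardinality:
  R → 4
  π[c](R) → 4
  T → 4
  σ[a>=3](T) → 3
  π[a,e](σ[a>=3](T)) → 3
  (π[c](R) ⋈[c=e] π[a,e](σ[a>=3](T))) → 2
  γ[e; COUNT(*)→d]((π[c](R) ⋈[c=e] π[a,e](σ[a>=3](T)))) → 1

== RESULT ==
e | d
1 | 2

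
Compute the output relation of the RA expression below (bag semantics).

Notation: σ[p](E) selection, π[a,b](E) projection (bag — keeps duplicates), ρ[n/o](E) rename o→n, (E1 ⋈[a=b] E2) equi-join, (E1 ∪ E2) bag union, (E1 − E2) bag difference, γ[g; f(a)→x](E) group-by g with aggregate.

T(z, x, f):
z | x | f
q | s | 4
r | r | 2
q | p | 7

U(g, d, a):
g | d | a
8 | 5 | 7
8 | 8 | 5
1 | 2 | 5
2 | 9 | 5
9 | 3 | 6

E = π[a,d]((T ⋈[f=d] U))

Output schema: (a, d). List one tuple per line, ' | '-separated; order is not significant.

Per-node cardinality:
  T → 3
  U → 5
  (T ⋈[f=d] U) → 1
  π[a,d]((T ⋈[f=d] U)) → 1

== RESULT ==
a | d
5 | 2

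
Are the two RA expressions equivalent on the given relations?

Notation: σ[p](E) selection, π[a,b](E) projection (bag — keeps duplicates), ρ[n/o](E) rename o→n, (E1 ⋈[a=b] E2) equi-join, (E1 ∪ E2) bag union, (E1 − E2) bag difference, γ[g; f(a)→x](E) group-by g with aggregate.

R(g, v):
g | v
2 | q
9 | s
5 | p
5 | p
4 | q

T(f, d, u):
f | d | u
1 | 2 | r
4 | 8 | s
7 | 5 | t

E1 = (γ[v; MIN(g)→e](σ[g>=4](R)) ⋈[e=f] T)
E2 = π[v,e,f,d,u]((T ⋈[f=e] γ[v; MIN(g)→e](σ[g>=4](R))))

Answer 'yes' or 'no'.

E1 per-node cardinality:
  R → 5
  σ[g>=4](R) → 4
  γ[v; MIN(g)→e](σ[g>=4](R)) → 3
  T → 3
  (γ[v; MIN(g)→e](σ[g>=4](R)) ⋈[e=f] T) → 1
E2 per-node cardinality:
  T → 3
  R → 5
  σ[g>=4](R) → 4
  γ[v; MIN(g)→e](σ[g>=4](R)) → 3
  (T ⋈[f=e] γ[v; MIN(g)→e](σ[g>=4](R))) → 1
  π[v,e,f,d,u]((T ⋈[f=e] γ[v; MIN(g)→e](σ[g>=4](R)))) → 1

E1 and E2 produce the same multiset:
v | e | f | d | u
q | 4 | 4 | 8 | s

yes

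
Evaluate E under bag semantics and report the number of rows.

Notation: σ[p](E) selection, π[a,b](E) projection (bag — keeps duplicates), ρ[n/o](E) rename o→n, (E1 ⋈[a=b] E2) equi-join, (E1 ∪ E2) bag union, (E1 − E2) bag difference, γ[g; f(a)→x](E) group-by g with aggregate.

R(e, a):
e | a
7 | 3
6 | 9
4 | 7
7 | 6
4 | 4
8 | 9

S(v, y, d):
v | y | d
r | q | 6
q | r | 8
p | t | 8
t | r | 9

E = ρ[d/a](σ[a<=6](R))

Row counts bottom-up:
  R → 6
  σ[a<=6](R) → 3
  ρ[d/a](σ[a<=6](R)) → 3

|E| = 3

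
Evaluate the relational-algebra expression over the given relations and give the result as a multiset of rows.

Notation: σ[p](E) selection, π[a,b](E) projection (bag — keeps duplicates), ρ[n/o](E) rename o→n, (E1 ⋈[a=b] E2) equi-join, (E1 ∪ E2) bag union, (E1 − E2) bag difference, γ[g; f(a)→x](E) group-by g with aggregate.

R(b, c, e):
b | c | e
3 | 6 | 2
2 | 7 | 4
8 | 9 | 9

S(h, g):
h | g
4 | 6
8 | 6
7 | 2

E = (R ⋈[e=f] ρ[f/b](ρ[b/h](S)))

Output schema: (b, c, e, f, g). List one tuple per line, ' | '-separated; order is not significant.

Stepwise |·|:
  R → 3
  S → 3
  ρ[b/h](S) → 3
  ρ[f/b](ρ[b/h](S)) → 3
  (R ⋈[e=f] ρ[f/b](ρ[b/h](S))) → 1

== RESULT ==
b | c | e | f | g
2 | 7 | 4 | 4 | 6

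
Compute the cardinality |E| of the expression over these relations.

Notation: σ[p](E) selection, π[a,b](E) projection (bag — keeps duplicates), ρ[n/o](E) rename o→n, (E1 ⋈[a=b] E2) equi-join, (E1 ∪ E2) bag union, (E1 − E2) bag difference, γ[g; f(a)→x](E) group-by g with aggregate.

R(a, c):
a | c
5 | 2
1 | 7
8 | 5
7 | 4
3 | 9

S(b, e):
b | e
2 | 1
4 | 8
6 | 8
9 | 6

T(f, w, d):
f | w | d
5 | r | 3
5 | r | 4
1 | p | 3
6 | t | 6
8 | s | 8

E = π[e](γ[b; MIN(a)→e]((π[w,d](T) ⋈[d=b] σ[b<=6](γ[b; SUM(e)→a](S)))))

Per-node cardinality:
  T → 5
  π[w,d](T) → 5
  S → 4
  γ[b; SUM(e)→a](S) → 4
  σ[b<=6](γ[b; SUM(e)→a](S)) → 3
  (π[w,d](T) ⋈[d=b] σ[b<=6](γ[b; SUM(e)→a](S))) → 2
  γ[b; MIN(a)→e]((π[w,d](T) ⋈[d=b] σ[b<=6](γ[b; SUM(e)→a](S)))) → 2
  π[e](γ[b; MIN(a)→e]((π[w,d](T) ⋈[d=b] σ[b<=6](γ[b; SUM(e)→a](S))))) → 2

|E| = 2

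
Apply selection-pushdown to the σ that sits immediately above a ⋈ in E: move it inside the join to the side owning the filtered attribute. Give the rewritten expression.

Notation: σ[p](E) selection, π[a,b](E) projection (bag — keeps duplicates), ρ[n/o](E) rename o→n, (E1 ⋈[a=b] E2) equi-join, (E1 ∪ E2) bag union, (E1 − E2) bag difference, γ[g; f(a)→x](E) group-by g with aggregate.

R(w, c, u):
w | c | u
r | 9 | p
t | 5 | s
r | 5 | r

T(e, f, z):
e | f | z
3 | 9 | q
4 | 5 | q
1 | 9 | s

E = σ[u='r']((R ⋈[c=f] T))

σ filters on u, owned by the left side.
E' = (σ[u='r'](R) ⋈[c=f] T)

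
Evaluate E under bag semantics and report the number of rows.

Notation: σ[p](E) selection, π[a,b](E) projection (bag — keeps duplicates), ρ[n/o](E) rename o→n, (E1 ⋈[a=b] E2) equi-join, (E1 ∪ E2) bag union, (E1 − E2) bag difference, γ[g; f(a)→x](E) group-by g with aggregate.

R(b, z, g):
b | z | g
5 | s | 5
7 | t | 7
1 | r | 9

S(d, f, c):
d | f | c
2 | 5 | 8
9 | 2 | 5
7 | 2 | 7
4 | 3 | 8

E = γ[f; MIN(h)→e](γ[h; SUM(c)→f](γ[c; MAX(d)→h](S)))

Per-node cardinality:
  S → 4
  γ[c; MAX(d)→h](S) → 3
  γ[h; SUM(c)→f](γ[c; MAX(d)→h](S)) → 3
  γ[f; MIN(h)→e](γ[h; SUM(c)→f](γ[c; MAX(d)→h](S))) → 3

|E| = 3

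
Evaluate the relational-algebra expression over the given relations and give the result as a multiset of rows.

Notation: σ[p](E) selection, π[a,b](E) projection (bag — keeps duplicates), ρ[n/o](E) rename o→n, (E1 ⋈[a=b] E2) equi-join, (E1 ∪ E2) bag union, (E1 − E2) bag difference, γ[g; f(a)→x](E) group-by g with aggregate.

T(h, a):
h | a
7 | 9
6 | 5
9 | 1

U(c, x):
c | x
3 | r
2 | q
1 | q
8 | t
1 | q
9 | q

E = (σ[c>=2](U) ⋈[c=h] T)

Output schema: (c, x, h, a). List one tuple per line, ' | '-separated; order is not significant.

Stepwise |·|:
  U → 6
  σ[c>=2](U) → 4
  T → 3
  (σ[c>=2](U) ⋈[c=h] T) → 1

== RESULT ==
c | x | h | a
9 | q | 9 | 1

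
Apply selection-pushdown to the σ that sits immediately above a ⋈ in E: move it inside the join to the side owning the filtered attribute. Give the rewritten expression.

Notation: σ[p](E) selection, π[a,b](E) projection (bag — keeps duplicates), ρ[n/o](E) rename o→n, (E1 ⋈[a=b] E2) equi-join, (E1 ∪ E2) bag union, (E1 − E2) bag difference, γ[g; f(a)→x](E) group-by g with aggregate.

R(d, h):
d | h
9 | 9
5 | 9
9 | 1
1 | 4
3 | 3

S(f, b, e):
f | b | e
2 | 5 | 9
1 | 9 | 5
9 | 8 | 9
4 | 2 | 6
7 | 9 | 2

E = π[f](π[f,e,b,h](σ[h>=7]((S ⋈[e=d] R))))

σ filters on h, owned by the right side.
E' = π[f](π[f,e,b,h]((S ⋈[e=d] σ[h>=7](R))))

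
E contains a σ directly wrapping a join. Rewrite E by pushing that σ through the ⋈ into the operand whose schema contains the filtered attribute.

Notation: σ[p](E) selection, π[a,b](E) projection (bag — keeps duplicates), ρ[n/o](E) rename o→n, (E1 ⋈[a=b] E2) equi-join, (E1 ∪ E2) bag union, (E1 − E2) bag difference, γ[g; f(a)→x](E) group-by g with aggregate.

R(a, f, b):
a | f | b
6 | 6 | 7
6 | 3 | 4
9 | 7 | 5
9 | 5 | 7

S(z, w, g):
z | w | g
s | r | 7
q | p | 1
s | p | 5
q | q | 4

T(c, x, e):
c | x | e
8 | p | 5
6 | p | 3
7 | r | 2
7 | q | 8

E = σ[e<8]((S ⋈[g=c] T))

σ filters on e, owned by the right side.
E' = (S ⋈[g=c] σ[e<8](T))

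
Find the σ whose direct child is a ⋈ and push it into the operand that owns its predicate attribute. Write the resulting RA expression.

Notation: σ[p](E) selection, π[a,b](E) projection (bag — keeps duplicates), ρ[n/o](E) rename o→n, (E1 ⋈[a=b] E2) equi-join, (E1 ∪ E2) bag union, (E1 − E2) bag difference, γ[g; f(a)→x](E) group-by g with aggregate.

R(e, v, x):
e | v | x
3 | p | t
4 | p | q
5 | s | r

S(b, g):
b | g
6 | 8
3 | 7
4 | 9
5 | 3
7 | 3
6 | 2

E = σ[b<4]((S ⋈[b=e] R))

σ filters on b, owned by the left side.
E' = (σ[b<4](S) ⋈[b=e] R)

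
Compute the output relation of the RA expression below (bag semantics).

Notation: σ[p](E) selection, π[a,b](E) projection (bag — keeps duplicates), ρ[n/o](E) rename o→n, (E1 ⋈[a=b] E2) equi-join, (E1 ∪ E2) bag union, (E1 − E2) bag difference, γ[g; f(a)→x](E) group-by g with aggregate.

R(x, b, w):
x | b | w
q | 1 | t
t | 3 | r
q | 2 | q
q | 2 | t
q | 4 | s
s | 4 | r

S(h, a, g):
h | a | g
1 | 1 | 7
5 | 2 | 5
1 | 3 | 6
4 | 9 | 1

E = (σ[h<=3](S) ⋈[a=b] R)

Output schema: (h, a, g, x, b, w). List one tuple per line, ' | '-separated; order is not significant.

Per-node cardinality:
  S → 4
  σ[h<=3](S) → 2
  R → 6
  (σ[h<=3](S) ⋈[a=b] R) → 2

== RESULT ==
h | a | g | x | b | w
1 | 1 | 7 | q | 1 | t
1 | 3 | 6 | t | 3 | r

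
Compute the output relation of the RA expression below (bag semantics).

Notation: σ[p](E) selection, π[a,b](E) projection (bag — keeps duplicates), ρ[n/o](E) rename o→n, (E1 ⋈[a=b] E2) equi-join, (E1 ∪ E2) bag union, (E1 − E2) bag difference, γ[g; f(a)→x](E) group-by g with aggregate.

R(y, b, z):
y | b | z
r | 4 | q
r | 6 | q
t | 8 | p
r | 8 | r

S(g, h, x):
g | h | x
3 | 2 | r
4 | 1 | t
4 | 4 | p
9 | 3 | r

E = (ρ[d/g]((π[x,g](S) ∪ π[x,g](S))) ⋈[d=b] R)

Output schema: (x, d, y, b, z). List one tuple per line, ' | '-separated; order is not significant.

Stepwise |·|:
  S → 4
  π[x,g](S) → 4
  S → 4
  π[x,g](S) → 4
  (π[x,g](S) ∪ π[x,g](S)) → 8
  ρ[d/g]((π[x,g](S) ∪ π[x,g](S))) → 8
  R → 4
  (ρ[d/g]((π[x,g](S) ∪ π[x,g](S))) ⋈[d=b] R) → 4

== RESULT ==
x | d | y | b | z
p | 4 | r | 4 | q
p | 4 | r | 4 | q
t | 4 | r | 4 | q
t | 4 | r | 4 | q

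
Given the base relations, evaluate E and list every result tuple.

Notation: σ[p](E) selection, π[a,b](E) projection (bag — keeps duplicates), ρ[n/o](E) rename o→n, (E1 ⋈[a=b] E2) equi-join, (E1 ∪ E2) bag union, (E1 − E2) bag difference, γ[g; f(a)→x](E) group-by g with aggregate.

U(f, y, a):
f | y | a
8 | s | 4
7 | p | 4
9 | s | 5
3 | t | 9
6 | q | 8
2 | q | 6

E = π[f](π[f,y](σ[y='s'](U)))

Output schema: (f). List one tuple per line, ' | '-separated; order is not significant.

Per-node cardinality:
  U → 6
  σ[y='s'](U) → 2
  π[f,y](σ[y='s'](U)) → 2
  π[f](π[f,y](σ[y='s'](U))) → 2

== RESULT ==
f
8
9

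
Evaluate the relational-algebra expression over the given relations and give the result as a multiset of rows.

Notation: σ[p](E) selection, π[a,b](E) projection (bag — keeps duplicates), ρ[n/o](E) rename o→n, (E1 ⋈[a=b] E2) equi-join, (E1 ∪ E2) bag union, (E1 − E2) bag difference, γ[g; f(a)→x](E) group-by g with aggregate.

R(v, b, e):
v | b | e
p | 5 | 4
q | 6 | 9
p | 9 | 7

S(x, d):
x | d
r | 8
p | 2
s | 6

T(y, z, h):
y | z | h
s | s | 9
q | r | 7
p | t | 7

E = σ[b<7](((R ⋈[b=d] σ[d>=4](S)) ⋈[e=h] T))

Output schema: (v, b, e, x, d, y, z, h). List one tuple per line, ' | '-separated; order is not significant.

Per-node cardinality:
  R → 3
  S → 3
  σ[d>=4](S) → 2
  (R ⋈[b=d] σ[d>=4](S)) → 1
  T → 3
  ((R ⋈[b=d] σ[d>=4](S)) ⋈[e=h] T) → 1
  σ[b<7](((R ⋈[b=d] σ[d>=4](S)) ⋈[e=h] T)) → 1

== RESULT ==
v | b | e | x | d | y | z | h
q | 6 | 9 | s | 6 | s | s | 9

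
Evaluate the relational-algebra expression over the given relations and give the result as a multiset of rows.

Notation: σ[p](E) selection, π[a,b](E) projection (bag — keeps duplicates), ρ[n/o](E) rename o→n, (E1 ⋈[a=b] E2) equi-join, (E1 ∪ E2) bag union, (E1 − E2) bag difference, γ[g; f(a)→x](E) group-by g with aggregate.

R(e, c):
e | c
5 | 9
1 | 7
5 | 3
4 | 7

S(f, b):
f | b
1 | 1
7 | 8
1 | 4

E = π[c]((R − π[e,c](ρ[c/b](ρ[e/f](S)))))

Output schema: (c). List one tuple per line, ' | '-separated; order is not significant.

Per-node cardinality:
  R → 4
  S → 3
  ρ[e/f](S) → 3
  ρ[c/b](ρ[e/f](S)) → 3
  π[e,c](ρ[c/b](ρ[e/f](S))) → 3
  (R − π[e,c](ρ[c/b](ρ[e/f](S)))) → 4
  π[c]((R − π[e,c](ρ[c/b](ρ[e/f](S))))) → 4

== RESULT ==
c
3
7
7
9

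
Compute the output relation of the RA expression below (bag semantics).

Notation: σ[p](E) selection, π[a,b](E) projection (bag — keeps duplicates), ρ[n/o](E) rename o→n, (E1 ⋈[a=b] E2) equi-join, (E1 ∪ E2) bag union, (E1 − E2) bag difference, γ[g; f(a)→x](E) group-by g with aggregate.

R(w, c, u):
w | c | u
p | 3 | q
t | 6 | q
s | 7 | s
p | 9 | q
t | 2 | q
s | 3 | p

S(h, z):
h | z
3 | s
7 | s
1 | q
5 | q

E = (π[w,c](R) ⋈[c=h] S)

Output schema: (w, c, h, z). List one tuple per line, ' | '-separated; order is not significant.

Per-node cardinality:
  R → 6
  π[w,c](R) → 6
  S → 4
  (π[w,c](R) ⋈[c=h] S) → 3

== RESULT ==
w | c | h | z
p | 3 | 3 | s
s | 3 | 3 | s
s | 7 | 7 | s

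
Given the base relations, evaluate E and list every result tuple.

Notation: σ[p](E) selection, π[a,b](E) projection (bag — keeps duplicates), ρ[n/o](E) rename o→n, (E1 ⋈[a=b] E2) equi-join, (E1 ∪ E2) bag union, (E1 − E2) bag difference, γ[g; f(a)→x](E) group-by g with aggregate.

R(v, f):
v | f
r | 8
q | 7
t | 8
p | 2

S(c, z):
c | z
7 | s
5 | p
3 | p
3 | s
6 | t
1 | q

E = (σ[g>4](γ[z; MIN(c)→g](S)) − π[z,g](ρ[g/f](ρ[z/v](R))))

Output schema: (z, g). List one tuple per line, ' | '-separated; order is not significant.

Row counts bottom-up:
  S → 6
  γ[z; MIN(c)→g](S) → 4
  σ[g>4](γ[z; MIN(c)→g](S)) → 1
  R → 4
  ρ[z/v](R) → 4
  ρ[g/f](ρ[z/v](R)) → 4
  π[z,g](ρ[g/f](ρ[z/v](R))) → 4
  (σ[g>4](γ[z; MIN(c)→g](S)) − π[z,g](ρ[g/f](ρ[z/v](R)))) → 1

== RESULT ==
z | g
t | 6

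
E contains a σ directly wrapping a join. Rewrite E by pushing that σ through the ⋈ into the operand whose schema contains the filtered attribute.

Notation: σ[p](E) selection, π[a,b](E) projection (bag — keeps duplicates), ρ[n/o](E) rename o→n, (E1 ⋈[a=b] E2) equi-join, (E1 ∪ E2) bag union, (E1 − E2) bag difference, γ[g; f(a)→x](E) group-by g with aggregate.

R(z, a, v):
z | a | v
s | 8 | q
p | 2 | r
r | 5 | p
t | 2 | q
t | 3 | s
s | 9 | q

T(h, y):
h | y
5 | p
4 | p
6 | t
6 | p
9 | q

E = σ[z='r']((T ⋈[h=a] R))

σ filters on z, owned by the right side.
E' = (T ⋈[h=a] σ[z='r'](R))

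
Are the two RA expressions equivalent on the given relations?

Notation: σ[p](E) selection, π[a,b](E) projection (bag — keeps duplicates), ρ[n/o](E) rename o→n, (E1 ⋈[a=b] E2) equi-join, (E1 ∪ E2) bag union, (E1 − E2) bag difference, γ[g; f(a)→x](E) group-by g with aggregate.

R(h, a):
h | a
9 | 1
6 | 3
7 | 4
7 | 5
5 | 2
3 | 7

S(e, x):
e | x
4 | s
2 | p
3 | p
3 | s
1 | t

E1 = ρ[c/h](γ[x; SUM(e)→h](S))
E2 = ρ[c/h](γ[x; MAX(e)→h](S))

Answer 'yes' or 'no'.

E1 per-node cardinality:
  S → 5
  γ[x; SUM(e)→h](S) → 3
  ρ[c/h](γ[x; SUM(e)→h](S)) → 3
E2 per-node cardinality:
  S → 5
  γ[x; MAX(e)→h](S) → 3
  ρ[c/h](γ[x; MAX(e)→h](S)) → 3

E1 result:
x | c
p | 5
s | 7
t | 1
E2 result:
x | c
p | 3
s | 4
t | 1
Witness: ('s', 4) appears 0× in E1 but 1× in E2.

no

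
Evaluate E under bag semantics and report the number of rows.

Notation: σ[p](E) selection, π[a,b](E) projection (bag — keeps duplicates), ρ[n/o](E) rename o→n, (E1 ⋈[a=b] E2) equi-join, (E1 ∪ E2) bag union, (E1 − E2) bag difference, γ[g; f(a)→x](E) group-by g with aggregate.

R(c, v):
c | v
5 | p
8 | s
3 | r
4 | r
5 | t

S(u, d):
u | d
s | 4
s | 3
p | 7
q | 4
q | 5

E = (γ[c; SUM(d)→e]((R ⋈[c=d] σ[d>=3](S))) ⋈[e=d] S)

Subexpression sizes:
  R → 5
  S → 5
  σ[d>=3](S) → 5
  (R ⋈[c=d] σ[d>=3](S)) → 5
  γ[c; SUM(d)→e]((R ⋈[c=d] σ[d>=3](S))) → 3
  S → 5
  (γ[c; SUM(d)→e]((R ⋈[c=d] σ[d>=3](S))) ⋈[e=d] S) → 1

|E| = 1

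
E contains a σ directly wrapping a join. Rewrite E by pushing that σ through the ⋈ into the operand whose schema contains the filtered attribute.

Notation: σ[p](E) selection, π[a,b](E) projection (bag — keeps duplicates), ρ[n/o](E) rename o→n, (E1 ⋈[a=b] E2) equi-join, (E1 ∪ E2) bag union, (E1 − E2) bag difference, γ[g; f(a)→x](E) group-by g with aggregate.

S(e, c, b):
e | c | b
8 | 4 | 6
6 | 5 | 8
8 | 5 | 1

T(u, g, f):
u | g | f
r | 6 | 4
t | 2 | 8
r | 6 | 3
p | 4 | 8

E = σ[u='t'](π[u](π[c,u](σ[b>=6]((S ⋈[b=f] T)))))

σ filters on b, owned by the left side.
E' = σ[u='t'](π[u](π[c,u]((σ[b>=6](S) ⋈[b=f] T))))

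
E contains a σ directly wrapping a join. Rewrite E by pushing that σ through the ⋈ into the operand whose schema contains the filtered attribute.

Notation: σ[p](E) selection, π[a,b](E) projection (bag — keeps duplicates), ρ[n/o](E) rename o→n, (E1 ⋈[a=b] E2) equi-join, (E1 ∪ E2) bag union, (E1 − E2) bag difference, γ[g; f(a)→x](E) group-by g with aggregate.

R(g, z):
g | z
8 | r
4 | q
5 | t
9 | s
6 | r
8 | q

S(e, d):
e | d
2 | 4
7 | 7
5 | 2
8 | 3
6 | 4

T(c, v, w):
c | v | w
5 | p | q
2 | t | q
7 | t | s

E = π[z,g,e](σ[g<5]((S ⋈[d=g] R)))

σ filters on g, owned by the right side.
E' = π[z,g,e]((S ⋈[d=g] σ[g<5](R)))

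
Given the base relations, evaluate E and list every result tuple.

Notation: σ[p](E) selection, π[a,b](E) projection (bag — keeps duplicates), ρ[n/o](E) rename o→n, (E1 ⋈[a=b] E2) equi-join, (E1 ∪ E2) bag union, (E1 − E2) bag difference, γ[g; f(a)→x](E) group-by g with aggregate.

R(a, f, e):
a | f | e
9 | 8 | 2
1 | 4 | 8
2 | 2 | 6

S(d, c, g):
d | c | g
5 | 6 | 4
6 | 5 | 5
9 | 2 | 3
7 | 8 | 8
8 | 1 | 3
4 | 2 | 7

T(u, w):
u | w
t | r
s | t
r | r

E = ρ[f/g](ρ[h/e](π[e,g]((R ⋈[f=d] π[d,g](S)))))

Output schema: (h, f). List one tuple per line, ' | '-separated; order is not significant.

Row counts bottom-up:
  R → 3
  S → 6
  π[d,g](S) → 6
  (R ⋈[f=d] π[d,g](S)) → 2
  π[e,g]((R ⋈[f=d] π[d,g](S))) → 2
  ρ[h/e](π[e,g]((R ⋈[f=d] π[d,g](S)))) → 2
  ρ[f/g](ρ[h/e](π[e,g]((R ⋈[f=d] π[d,g](S))))) → 2

== RESULT ==
h | f
2 | 3
8 | 7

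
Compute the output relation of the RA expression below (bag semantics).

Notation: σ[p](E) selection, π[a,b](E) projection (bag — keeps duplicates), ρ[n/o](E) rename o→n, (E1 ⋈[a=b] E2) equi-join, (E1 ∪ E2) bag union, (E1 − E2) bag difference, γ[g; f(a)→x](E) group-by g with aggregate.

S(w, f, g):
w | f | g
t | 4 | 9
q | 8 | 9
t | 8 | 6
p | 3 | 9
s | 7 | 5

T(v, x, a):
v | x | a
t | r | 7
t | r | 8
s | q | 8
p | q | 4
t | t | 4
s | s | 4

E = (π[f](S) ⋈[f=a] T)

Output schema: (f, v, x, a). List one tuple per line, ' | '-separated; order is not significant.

Subexpression sizes:
  S → 5
  π[f](S) → 5
  T → 6
  (π[f](S) ⋈[f=a] T) → 8

== RESULT ==
f | v | x | a
4 | p | q | 4
4 | s | s | 4
4 | t | t | 4
7 | t | r | 7
8 | s | q | 8
8 | s | q | 8
8 | t | r | 8
8 | t | r | 8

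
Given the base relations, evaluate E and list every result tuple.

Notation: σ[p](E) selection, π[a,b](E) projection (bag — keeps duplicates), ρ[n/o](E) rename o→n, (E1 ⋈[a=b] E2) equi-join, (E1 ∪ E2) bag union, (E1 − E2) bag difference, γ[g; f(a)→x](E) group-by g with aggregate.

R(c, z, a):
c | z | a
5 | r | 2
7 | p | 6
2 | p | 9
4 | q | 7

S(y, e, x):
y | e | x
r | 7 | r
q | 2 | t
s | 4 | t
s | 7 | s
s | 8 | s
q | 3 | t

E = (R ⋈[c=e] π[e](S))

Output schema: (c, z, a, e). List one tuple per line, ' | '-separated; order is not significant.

Per-node cardinality:
  R → 4
  S → 6
  π[e](S) → 6
  (R ⋈[c=e] π[e](S)) → 4

== RESULT ==
c | z | a | e
2 | p | 9 | 2
4 | q | 7 | 4
7 | p | 6 | 7
7 | p | 6 | 7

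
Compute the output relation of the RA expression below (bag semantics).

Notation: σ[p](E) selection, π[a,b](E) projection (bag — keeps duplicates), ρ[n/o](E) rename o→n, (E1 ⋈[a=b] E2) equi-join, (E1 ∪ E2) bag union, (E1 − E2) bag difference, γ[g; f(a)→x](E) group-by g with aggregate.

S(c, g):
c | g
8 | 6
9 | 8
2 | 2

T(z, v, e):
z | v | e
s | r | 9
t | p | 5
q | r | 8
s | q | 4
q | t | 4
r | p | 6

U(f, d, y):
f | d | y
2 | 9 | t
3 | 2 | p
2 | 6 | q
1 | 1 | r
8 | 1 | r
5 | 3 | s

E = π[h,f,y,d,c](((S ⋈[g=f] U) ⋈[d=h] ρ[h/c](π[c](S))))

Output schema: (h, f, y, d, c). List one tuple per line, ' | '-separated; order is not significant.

Stepwise |·|:
  S → 3
  U → 6
  (S ⋈[g=f] U) → 3
  S → 3
  π[c](S) → 3
  ρ[h/c](π[c](S)) → 3
  ((S ⋈[g=f] U) ⋈[d=h] ρ[h/c](π[c](S))) → 1
  π[h,f,y,d,c](((S ⋈[g=f] U) ⋈[d=h] ρ[h/c](π[c](S)))) → 1

== RESULT ==
h | f | y | d | c
9 | 2 | t | 9 | 2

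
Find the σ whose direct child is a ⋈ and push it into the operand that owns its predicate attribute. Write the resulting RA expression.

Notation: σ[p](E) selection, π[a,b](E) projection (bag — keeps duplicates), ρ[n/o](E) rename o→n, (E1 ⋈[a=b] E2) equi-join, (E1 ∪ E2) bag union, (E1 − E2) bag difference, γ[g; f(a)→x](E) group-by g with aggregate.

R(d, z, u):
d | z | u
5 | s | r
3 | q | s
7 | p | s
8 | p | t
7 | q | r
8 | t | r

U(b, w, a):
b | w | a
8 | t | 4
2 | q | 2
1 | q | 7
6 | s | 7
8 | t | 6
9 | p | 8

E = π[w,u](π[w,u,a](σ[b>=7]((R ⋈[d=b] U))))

σ filters on b, owned by the right side.
E' = π[w,u](π[w,u,a]((R ⋈[d=b] σ[b>=7](U))))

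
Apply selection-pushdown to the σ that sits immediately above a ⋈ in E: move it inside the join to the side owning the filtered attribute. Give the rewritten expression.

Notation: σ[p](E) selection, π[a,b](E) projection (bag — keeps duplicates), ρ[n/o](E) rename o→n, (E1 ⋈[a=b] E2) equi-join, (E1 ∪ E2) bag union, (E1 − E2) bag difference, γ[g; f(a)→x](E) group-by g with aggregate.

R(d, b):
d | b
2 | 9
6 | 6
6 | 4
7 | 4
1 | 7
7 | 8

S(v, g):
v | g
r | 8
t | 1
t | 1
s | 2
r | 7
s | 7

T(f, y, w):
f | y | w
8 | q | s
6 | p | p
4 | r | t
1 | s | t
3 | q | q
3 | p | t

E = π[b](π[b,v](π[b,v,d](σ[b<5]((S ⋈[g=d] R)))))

σ filters on b, owned by the right side.
E' = π[b](π[b,v](π[b,v,d]((S ⋈[g=d] σ[b<5](R)))))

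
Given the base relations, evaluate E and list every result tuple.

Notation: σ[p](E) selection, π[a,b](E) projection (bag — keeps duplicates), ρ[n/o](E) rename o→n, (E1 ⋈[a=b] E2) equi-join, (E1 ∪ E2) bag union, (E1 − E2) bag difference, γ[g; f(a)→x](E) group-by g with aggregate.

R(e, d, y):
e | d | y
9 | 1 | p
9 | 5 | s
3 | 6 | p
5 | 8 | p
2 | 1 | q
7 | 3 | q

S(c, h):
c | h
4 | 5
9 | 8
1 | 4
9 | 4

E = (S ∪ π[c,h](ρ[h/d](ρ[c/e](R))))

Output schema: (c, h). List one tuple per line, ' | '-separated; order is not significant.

Subexpression sizes:
  S → 4
  R → 6
  ρ[c/e](R) → 6
  ρ[h/d](ρ[c/e](R)) → 6
  π[c,h](ρ[h/d](ρ[c/e](R))) → 6
  (S ∪ π[c,h](ρ[h/d](ρ[c/e](R)))) → 10

== RESULT ==
c | h
1 | 4
2 | 1
3 | 6
4 | 5
5 | 8
7 | 3
9 | 1
9 | 4
9 | 5
9 | 8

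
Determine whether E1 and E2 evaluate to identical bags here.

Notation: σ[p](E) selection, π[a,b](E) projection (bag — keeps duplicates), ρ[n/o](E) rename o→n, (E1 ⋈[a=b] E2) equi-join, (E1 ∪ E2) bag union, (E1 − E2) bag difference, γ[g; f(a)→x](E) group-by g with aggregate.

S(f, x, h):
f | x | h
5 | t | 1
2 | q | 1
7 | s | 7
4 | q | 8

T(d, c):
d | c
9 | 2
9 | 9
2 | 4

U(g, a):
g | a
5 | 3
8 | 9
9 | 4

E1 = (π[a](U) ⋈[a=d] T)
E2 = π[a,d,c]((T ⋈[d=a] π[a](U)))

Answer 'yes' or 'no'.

E1 stepwise |·|:
  U → 3
  π[a](U) → 3
  T → 3
  (π[a](U) ⋈[a=d] T) → 2
E2 stepwise |·|:
  T → 3
  U → 3
  π[a](U) → 3
  (T ⋈[d=a] π[a](U)) → 2
  π[a,d,c]((T ⋈[d=a] π[a](U))) → 2

E1 and E2 produce the same multiset:
a | d | c
9 | 9 | 2
9 | 9 | 9

yes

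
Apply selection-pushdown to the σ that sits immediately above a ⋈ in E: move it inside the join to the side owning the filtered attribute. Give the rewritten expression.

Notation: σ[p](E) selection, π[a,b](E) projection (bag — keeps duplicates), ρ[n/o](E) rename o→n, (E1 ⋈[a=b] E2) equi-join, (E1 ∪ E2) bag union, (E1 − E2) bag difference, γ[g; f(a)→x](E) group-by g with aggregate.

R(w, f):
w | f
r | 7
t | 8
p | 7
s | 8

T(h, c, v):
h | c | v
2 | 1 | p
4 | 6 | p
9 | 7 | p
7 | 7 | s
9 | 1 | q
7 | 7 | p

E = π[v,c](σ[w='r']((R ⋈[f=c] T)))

σ filters on w, owned by the left side.
E' = π[v,c]((σ[w='r'](R) ⋈[f=c] T))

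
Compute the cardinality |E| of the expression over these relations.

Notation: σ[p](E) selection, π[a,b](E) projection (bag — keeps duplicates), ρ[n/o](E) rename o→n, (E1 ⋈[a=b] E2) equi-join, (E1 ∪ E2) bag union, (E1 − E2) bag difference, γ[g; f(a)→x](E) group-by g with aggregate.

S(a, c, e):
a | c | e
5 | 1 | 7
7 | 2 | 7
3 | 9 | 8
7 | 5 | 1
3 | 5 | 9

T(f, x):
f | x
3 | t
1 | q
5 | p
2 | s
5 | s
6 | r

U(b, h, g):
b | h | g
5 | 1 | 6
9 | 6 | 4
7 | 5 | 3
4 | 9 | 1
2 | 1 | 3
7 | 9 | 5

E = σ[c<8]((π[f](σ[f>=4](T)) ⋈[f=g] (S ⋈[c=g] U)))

Per-node cardinality:
  T → 6
  σ[f>=4](T) → 3
  π[f](σ[f>=4](T)) → 3
  S → 5
  U → 6
  (S ⋈[c=g] U) → 3
  (π[f](σ[f>=4](T)) ⋈[f=g] (S ⋈[c=g] U)) → 4
  σ[c<8]((π[f](σ[f>=4](T)) ⋈[f=g] (S ⋈[c=g] U))) → 4

|E| = 4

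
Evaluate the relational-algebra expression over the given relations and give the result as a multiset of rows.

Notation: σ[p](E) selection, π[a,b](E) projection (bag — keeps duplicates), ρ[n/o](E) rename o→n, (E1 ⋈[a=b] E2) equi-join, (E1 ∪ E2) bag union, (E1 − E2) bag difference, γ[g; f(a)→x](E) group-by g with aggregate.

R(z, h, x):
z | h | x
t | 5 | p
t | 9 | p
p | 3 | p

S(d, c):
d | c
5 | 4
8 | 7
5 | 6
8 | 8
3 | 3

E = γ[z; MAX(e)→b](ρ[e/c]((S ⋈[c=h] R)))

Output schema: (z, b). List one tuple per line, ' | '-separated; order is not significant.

Row counts bottom-up:
  S → 5
  R → 3
  (S ⋈[c=h] R) → 1
  ρ[e/c]((S ⋈[c=h] R)) → 1
  γ[z; MAX(e)→b](ρ[e/c]((S ⋈[c=h] R))) → 1

== RESULT ==
z | b
p | 3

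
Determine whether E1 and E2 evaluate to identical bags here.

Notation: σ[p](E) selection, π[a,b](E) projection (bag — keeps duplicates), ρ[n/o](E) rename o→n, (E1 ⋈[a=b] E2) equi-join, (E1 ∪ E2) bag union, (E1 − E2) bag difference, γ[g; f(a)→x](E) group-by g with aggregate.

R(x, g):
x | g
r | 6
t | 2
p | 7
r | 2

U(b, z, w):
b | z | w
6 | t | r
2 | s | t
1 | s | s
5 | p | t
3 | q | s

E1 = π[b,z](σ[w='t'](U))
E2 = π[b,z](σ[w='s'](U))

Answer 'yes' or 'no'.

E1 stepwise |·|:
  U → 5
  σ[w='t'](U) → 2
  π[b,z](σ[w='t'](U)) → 2
E2 stepwise |·|:
  U → 5
  σ[w='s'](U) → 2
  π[b,z](σ[w='s'](U)) → 2

E1 result:
b | z
2 | s
5 | p
E2 result:
b | z
1 | s
3 | q
Witness: (1, 's') appears 0× in E1 but 1× in E2.

no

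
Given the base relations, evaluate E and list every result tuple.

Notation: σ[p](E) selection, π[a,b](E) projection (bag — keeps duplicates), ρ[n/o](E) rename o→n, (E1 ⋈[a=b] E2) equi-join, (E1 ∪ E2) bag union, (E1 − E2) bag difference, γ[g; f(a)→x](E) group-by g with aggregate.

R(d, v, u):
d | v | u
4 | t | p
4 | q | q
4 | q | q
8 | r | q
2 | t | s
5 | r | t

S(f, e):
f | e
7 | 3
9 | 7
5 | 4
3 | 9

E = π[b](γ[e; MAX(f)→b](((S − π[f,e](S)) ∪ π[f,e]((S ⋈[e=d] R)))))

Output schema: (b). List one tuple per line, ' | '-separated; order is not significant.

Row counts bottom-up:
  S → 4
  S → 4
  π[f,e](S) → 4
  (S − π[f,e](S)) → 0
  S → 4
  R → 6
  (S ⋈[e=d] R) → 3
  π[f,e]((S ⋈[e=d] R)) → 3
  ((S − π[f,e](S)) ∪ π[f,e]((S ⋈[e=d] R))) → 3
  γ[e; MAX(f)→b](((S − π[f,e](S)) ∪ π[f,e]((S ⋈[e=d] R)))) → 1
  π[b](γ[e; MAX(f)→b](((S − π[f,e](S)) ∪ π[f,e]((S ⋈[e=d] R))))) → 1

== RESULT ==
b
5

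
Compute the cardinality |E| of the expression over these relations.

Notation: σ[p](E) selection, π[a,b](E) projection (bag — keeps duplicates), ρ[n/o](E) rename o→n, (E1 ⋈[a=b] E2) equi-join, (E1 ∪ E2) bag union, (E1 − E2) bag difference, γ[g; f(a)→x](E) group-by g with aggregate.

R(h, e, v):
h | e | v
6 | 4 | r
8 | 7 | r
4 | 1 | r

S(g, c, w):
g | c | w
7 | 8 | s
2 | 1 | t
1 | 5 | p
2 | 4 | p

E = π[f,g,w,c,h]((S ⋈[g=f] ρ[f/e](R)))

Row counts bottom-up:
  S → 4
  R → 3
  ρ[f/e](R) → 3
  (S ⋈[g=f] ρ[f/e](R)) → 2
  π[f,g,w,c,h]((S ⋈[g=f] ρ[f/e](R))) → 2

|E| = 2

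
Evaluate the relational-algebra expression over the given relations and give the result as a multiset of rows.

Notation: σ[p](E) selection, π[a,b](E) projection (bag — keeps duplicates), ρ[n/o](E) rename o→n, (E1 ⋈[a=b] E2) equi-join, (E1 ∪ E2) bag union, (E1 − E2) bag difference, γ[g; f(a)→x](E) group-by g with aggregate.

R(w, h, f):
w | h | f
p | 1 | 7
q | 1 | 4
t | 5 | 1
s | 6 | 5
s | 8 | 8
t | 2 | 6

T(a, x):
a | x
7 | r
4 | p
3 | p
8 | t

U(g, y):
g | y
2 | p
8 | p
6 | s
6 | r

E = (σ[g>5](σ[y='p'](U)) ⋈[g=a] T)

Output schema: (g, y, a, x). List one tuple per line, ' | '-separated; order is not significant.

Per-node cardinality:
  U → 4
  σ[y='p'](U) → 2
  σ[g>5](σ[y='p'](U)) → 1
  T → 4
  (σ[g>5](σ[y='p'](U)) ⋈[g=a] T) → 1

== RESULT ==
g | y | a | x
8 | p | 8 | t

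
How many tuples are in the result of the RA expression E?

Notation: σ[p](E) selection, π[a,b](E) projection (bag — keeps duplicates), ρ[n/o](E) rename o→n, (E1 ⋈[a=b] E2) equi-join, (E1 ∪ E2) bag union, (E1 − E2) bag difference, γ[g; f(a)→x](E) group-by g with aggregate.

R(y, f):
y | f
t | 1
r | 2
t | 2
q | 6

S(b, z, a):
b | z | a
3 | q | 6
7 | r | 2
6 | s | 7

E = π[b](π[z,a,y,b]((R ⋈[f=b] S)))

Per-node cardinality:
  R → 4
  S → 3
  (R ⋈[f=b] S) → 1
  π[z,a,y,b]((R ⋈[f=b] S)) → 1
  π[b](π[z,a,y,b]((R ⋈[f=b] S))) → 1

|E| = 1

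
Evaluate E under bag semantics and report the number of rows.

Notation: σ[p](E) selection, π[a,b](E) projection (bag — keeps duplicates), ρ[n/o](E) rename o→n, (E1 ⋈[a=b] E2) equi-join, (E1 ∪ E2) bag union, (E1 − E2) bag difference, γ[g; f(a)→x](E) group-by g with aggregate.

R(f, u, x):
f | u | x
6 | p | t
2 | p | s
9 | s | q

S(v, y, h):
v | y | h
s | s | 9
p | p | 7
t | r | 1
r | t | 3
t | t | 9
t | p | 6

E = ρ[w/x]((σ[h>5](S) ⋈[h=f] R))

Per-node cardinality:
  S → 6
  σ[h>5](S) → 4
  R → 3
  (σ[h>5](S) ⋈[h=f] R) → 3
  ρ[w/x]((σ[h>5](S) ⋈[h=f] R)) → 3

|E| = 3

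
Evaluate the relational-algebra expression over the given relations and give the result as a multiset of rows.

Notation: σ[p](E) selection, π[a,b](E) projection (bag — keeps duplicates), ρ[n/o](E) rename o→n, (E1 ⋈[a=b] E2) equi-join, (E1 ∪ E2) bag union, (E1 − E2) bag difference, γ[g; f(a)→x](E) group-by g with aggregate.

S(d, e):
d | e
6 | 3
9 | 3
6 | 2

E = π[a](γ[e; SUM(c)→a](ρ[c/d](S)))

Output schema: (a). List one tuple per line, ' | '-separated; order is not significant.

Subexpression sizes:
  S → 3
  ρ[c/d](S) → 3
  γ[e; SUM(c)→a](ρ[c/d](S)) → 2
  π[a](γ[e; SUM(c)→a](ρ[c/d](S))) → 2

== RESULT ==
a
6
15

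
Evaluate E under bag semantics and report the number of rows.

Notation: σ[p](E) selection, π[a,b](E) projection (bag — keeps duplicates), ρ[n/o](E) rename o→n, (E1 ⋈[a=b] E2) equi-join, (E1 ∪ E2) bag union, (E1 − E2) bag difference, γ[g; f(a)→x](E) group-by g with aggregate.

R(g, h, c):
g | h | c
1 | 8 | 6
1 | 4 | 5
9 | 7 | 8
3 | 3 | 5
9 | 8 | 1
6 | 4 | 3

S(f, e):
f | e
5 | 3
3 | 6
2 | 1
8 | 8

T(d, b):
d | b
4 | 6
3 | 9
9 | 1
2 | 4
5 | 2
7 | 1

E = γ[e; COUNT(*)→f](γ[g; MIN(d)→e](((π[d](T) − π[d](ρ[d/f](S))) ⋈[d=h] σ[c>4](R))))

Stepwise |·|:
  T → 6
  π[d](T) → 6
  S → 4
  ρ[d/f](S) → 4
  π[d](ρ[d/f](S)) → 4
  (π[d](T) − π[d](ρ[d/f](S))) → 3
  R → 6
  σ[c>4](R) → 4
  ((π[d](T) − π[d](ρ[d/f](S))) ⋈[d=h] σ[c>4](R)) → 2
  γ[g; MIN(d)→e](((π[d](T) − π[d](ρ[d/f](S))) ⋈[d=h] σ[c>4](R))) → 2
  γ[e; COUNT(*)→f](γ[g; MIN(d)→e](((π[d](T) − π[d](ρ[d/f](S))) ⋈[d=h] σ[c>4](R)))) → 2

|E| = 2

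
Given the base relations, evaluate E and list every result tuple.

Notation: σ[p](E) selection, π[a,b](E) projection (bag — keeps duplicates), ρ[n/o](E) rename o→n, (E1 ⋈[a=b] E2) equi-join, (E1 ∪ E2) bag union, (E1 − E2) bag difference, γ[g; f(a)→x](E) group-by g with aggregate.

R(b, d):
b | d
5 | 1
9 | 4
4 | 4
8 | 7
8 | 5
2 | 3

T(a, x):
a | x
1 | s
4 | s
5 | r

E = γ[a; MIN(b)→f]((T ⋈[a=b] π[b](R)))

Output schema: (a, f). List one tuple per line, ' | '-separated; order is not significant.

Row counts bottom-up:
  T → 3
  R → 6
  π[b](R) → 6
  (T ⋈[a=b] π[b](R)) → 2
  γ[a; MIN(b)→f]((T ⋈[a=b] π[b](R))) → 2

== RESULT ==
a | f
4 | 4
5 | 5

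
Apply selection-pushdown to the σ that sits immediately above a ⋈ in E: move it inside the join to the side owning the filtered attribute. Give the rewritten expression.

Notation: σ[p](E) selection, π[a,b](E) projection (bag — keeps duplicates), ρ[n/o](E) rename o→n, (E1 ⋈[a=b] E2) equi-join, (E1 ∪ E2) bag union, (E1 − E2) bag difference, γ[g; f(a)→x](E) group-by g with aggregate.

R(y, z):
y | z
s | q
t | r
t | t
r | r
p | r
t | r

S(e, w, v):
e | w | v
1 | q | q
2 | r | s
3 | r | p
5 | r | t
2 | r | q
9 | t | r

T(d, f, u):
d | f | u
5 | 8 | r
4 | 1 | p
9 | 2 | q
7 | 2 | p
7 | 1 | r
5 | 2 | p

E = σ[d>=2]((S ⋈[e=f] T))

σ filters on d, owned by the right side.
E' = (S ⋈[e=f] σ[d>=2](T))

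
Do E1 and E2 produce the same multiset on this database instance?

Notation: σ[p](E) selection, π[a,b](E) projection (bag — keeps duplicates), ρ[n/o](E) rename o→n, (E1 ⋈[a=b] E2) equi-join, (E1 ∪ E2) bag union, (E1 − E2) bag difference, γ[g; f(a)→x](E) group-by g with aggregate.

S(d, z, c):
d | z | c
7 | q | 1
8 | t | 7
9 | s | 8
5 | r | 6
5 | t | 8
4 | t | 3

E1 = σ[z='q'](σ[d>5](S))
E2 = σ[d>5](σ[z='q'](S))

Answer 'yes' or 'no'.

E1 row counts bottom-up:
  S → 6
  σ[d>5](S) → 3
  σ[z='q'](σ[d>5](S)) → 1
E2 row counts bottom-up:
  S → 6
  σ[z='q'](S) → 1
  σ[d>5](σ[z='q'](S)) → 1

E1 and E2 produce the same multiset:
d | z | c
7 | q | 1

yes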